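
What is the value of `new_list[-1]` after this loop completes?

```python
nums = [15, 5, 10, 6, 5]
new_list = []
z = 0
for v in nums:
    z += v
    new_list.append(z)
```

Let's trace through this code step by step.

Initialize: nums = [15, 5, 10, 6, 5]
Initialize: new_list = []
Initialize: z = 0
Entering loop: for v in nums:
After iteration 1: v = 15, new_list = [15], z = 15
After iteration 2: v = 5, new_list = [15, 20], z = 20
After iteration 3: v = 10, new_list = [15, 20, 30], z = 30
After iteration 4: v = 6, new_list = [15, 20, 30, 36], z = 36
After iteration 5: v = 5, new_list = [15, 20, 30, 36, 41], z = 41
Loop ends.
new_list[-1] = 41

Final answer: 41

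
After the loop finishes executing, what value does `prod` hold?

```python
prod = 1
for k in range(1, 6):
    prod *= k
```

Let's trace through this code step by step.

Initialize: prod = 1
Entering loop: for k in range(1, 6):
After iteration 1: k = 1, prod = 1
After iteration 2: k = 2, prod = 2
After iteration 3: k = 3, prod = 6
After iteration 4: k = 4, prod = 24
After iteration 5: k = 5, prod = 120
Loop ends.

Final answer: 120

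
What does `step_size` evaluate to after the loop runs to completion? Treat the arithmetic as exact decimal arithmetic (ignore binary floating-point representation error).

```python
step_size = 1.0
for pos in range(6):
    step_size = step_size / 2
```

Let's trace through this code step by step.

Initialize: step_size = 1.0
Entering loop: for pos in range(6):
After iteration 1: pos = 0, step_size = 0.5
After iteration 2: pos = 1, step_size = 0.25
After iteration 3: pos = 2, step_size = 0.125
After iteration 4: pos = 3, step_size = 0.0625
After iteration 5: pos = 4, step_size = 0.03125
After iteration 6: pos = 5, step_size = 0.015625
Loop ends.

Final answer: 0.015625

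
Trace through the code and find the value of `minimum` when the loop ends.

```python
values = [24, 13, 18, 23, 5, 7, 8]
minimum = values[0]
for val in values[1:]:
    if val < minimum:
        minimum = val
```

Let's trace through this code step by step.

Initialize: values = [24, 13, 18, 23, 5, 7, 8]
Initialize: minimum = 24
Entering loop: for val in values[1:]:
After iteration 1: val = 13, minimum = 13
After iteration 2: val = 18, minimum = 13
After iteration 3: val = 23, minimum = 13
After iteration 4: val = 5, minimum = 5
After iteration 5: val = 7, minimum = 5
After iteration 6: val = 8, minimum = 5
Loop ends.

Final answer: 5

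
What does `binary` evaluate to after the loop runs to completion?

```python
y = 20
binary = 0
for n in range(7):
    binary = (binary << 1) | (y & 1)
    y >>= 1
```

Let's trace through this code step by step.

Initialize: y = 20
Initialize: binary = 0
Entering loop: for n in range(7):
After iteration 1: n = 0, y = 10, binary = 0
After iteration 2: n = 1, y = 5, binary = 0
After iteration 3: n = 2, y = 2, binary = 1
After iteration 4: n = 3, y = 1, binary = 2
After iteration 5: n = 4, y = 0, binary = 5
After iteration 6: n = 5, y = 0, binary = 10
After iteration 7: n = 6, y = 0, binary = 20
Loop ends.

Final answer: 20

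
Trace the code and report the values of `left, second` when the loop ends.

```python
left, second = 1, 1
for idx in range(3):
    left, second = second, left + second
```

Let's trace through this code step by step.

Initialize: left = 1
Initialize: second = 1
Entering loop: for idx in range(3):
After iteration 1: idx = 0, left = 1, second = 2
After iteration 2: idx = 1, left = 2, second = 3
After iteration 3: idx = 2, left = 3, second = 5
Loop ends.

Final answer: 3, 5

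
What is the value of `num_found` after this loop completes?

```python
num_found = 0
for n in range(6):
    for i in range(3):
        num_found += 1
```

Let's trace through this code step by step.

Initialize: num_found = 0
Entering loop: for n in range(6):
After iteration 1: n = 0, num_found = 3
After iteration 2: n = 1, num_found = 6
After iteration 3: n = 2, num_found = 9
After iteration 4: n = 3, num_found = 12
After iteration 5: n = 4, num_found = 15
After iteration 6: n = 5, num_found = 18
Loop ends.

Final answer: 18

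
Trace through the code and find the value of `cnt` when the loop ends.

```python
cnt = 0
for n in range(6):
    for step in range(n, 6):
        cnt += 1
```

Let's trace through this code step by step.

Initialize: cnt = 0
Entering loop: for n in range(6):
After iteration 1: n = 0, cnt = 6
After iteration 2: n = 1, cnt = 11
After iteration 3: n = 2, cnt = 15
After iteration 4: n = 3, cnt = 18
After iteration 5: n = 4, cnt = 20
After iteration 6: n = 5, cnt = 21
Loop ends.

Final answer: 21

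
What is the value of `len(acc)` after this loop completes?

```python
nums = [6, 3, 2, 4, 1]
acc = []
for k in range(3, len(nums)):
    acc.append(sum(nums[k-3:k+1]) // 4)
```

Let's trace through this code step by step.

Initialize: nums = [6, 3, 2, 4, 1]
Initialize: acc = []
Entering loop: for k in range(3, len(nums)):
After iteration 1: k = 3, acc = [3]
After iteration 2: k = 4, acc = [3, 2]
Loop ends.
len(acc) = 2

Final answer: 2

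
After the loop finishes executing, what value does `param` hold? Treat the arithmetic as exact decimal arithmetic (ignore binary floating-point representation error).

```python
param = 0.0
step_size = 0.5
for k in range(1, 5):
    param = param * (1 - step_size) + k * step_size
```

Let's trace through this code step by step.

Initialize: param = 0.0
Initialize: step_size = 0.5
Entering loop: for k in range(1, 5):
After iteration 1: k = 1, param = 0.5
After iteration 2: k = 2, param = 1.25
After iteration 3: k = 3, param = 2.125
After iteration 4: k = 4, param = 3.0625
Loop ends.

Final answer: 3.0625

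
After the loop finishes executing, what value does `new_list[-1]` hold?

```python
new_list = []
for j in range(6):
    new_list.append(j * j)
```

Let's trace through this code step by step.

Initialize: new_list = []
Entering loop: for j in range(6):
After iteration 1: j = 0, new_list = [0]
After iteration 2: j = 1, new_list = [0, 1]
After iteration 3: j = 2, new_list = [0, 1, 4]
After iteration 4: j = 3, new_list = [0, 1, 4, 9]
After iteration 5: j = 4, new_list = [0, 1, 4, 9, 16]
After iteration 6: j = 5, new_list = [0, 1, 4, 9, 16, 25]
Loop ends.
new_list[-1] = 25

Final answer: 25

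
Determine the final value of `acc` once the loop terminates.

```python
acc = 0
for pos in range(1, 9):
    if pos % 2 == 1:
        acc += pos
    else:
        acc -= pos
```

Let's trace through this code step by step.

Initialize: acc = 0
Entering loop: for pos in range(1, 9):
After iteration 1: pos = 1, acc = 1
After iteration 2: pos = 2, acc = -1
After iteration 3: pos = 3, acc = 2
After iteration 4: pos = 4, acc = -2
After iteration 5: pos = 5, acc = 3
After iteration 6: pos = 6, acc = -3
After iteration 7: pos = 7, acc = 4
After iteration 8: pos = 8, acc = -4
Loop ends.

Final answer: -4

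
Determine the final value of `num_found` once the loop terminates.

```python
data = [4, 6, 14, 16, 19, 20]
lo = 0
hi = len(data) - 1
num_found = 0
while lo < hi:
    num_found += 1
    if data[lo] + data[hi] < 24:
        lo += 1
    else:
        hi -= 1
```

Let's trace through this code step by step.

Initialize: data = [4, 6, 14, 16, 19, 20]
Initialize: lo = 0
Initialize: hi = 5
Initialize: num_found = 0
Entering loop: while lo < hi:
After iteration 1: lo = 0, hi = 4, num_found = 1
After iteration 2: lo = 1, hi = 4, num_found = 2
After iteration 3: lo = 1, hi = 3, num_found = 3
After iteration 4: lo = 2, hi = 3, num_found = 4
After iteration 5: lo = 2, hi = 2, num_found = 5
Loop ends.

Final answer: 5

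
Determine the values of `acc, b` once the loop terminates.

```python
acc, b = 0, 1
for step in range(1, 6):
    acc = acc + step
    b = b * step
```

Let's trace through this code step by step.

Initialize: acc = 0
Initialize: b = 1
Entering loop: for step in range(1, 6):
After iteration 1: step = 1, acc = 1, b = 1
After iteration 2: step = 2, acc = 3, b = 2
After iteration 3: step = 3, acc = 6, b = 6
After iteration 4: step = 4, acc = 10, b = 24
After iteration 5: step = 5, acc = 15, b = 120
Loop ends.

Final answer: 15, 120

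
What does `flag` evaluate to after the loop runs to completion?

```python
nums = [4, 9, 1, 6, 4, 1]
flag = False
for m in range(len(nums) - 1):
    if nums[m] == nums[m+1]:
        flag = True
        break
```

Let's trace through this code step by step.

Initialize: nums = [4, 9, 1, 6, 4, 1]
Initialize: flag = False
Entering loop: for m in range(len(nums) - 1):
After iteration 1: m = 0, flag = False
After iteration 2: m = 1, flag = False
After iteration 3: m = 2, flag = False
After iteration 4: m = 3, flag = False
After iteration 5: m = 4, flag = False
Loop ends.

Final answer: False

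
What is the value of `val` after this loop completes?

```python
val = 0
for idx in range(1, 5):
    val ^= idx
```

Let's trace through this code step by step.

Initialize: val = 0
Entering loop: for idx in range(1, 5):
After iteration 1: idx = 1, val = 1
After iteration 2: idx = 2, val = 3
After iteration 3: idx = 3, val = 0
After iteration 4: idx = 4, val = 4
Loop ends.

Final answer: 4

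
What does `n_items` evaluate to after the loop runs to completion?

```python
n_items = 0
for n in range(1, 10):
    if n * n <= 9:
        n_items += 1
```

Let's trace through this code step by step.

Initialize: n_items = 0
Entering loop: for n in range(1, 10):
After iteration 1: n = 1, n_items = 1
After iteration 2: n = 2, n_items = 2
After iteration 3: n = 3, n_items = 3
After iteration 4: n = 4, n_items = 3
After iteration 5: n = 5, n_items = 3
After iteration 6: n = 6, n_items = 3
After iteration 7: n = 7, n_items = 3
After iteration 8: n = 8, n_items = 3
After iteration 9: n = 9, n_items = 3
Loop ends.

Final answer: 3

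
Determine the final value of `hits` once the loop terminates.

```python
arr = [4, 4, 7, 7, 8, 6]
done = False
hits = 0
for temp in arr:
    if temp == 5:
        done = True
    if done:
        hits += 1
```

Let's trace through this code step by step.

Initialize: arr = [4, 4, 7, 7, 8, 6]
Initialize: done = False
Initialize: hits = 0
Entering loop: for temp in arr:
After iteration 1: temp = 4, hits = 0
After iteration 2: temp = 4, hits = 0
After iteration 3: temp = 7, hits = 0
After iteration 4: temp = 7, hits = 0
After iteration 5: temp = 8, hits = 0
After iteration 6: temp = 6, hits = 0
Loop ends.

Final answer: 0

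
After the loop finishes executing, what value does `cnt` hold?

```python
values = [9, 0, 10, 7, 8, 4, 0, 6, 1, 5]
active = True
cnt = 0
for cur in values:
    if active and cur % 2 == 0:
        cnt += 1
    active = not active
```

Let's trace through this code step by step.

Initialize: values = [9, 0, 10, 7, 8, 4, 0, 6, 1, 5]
Initialize: active = True
Initialize: cnt = 0
Entering loop: for cur in values:
After iteration 1: cur = 9, active = False, cnt = 0
After iteration 2: cur = 0, active = True, cnt = 0
After iteration 3: cur = 10, active = False, cnt = 1
After iteration 4: cur = 7, active = True, cnt = 1
After iteration 5: cur = 8, active = False, cnt = 2
After iteration 6: cur = 4, active = True, cnt = 2
After iteration 7: cur = 0, active = False, cnt = 3
After iteration 8: cur = 6, active = True, cnt = 3
After iteration 9: cur = 1, active = False, cnt = 3
After iteration 10: cur = 5, active = True, cnt = 3
Loop ends.

Final answer: 3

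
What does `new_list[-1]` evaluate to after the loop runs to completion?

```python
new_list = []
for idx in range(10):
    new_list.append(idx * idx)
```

Let's trace through this code step by step.

Initialize: new_list = []
Entering loop: for idx in range(10):
After iteration 1: idx = 0, new_list = [0]
After iteration 2: idx = 1, new_list = [0, 1]
After iteration 3: idx = 2, new_list = [0, 1, 4]
After iteration 4: idx = 3, new_list = [0, 1, 4, 9]
After iteration 5: idx = 4, new_list = [0, 1, 4, 9, 16]
After iteration 6: idx = 5, new_list = [0, 1, 4, 9, 16, 25]
After iteration 7: idx = 6, new_list = [0, 1, 4, 9, 16, 25, 36]
After iteration 8: idx = 7, new_list = [0, 1, 4, 9, 16, 25, 36, 49]
After iteration 9: idx = 8, new_list = [0, 1, 4, 9, 16, 25, 36, 49, 64]
After iteration 10: idx = 9, new_list = [0, 1, 4, 9, 16, 25, 36, 49, 64, 81]
Loop ends.
new_list[-1] = 81

Final answer: 81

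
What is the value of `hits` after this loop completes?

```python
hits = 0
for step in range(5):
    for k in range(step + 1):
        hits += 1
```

Let's trace through this code step by step.

Initialize: hits = 0
Entering loop: for step in range(5):
After iteration 1: step = 0, hits = 1, k = 0
After iteration 2: step = 1, hits = 3, k = 1
After iteration 3: step = 2, hits = 6, k = 2
After iteration 4: step = 3, hits = 10, k = 3
After iteration 5: step = 4, hits = 15, k = 4
Loop ends.

Final answer: 15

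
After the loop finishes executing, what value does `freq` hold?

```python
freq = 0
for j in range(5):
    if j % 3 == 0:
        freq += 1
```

Let's trace through this code step by step.

Initialize: freq = 0
Entering loop: for j in range(5):
After iteration 1: j = 0, freq = 1
After iteration 2: j = 1, freq = 1
After iteration 3: j = 2, freq = 1
After iteration 4: j = 3, freq = 2
After iteration 5: j = 4, freq = 2
Loop ends.

Final answer: 2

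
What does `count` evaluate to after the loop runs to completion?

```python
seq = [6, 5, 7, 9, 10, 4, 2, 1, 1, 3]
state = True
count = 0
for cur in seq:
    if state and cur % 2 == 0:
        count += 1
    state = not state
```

Let's trace through this code step by step.

Initialize: seq = [6, 5, 7, 9, 10, 4, 2, 1, 1, 3]
Initialize: state = True
Initialize: count = 0
Entering loop: for cur in seq:
After iteration 1: cur = 6, state = False, count = 1
After iteration 2: cur = 5, state = True, count = 1
After iteration 3: cur = 7, state = False, count = 1
After iteration 4: cur = 9, state = True, count = 1
After iteration 5: cur = 10, state = False, count = 2
After iteration 6: cur = 4, state = True, count = 2
After iteration 7: cur = 2, state = False, count = 3
After iteration 8: cur = 1, state = True, count = 3
After iteration 9: cur = 1, state = False, count = 3
After iteration 10: cur = 3, state = True, count = 3
Loop ends.

Final answer: 3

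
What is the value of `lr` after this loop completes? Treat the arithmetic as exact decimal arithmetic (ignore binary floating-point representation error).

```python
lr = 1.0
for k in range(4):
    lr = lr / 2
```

Let's trace through this code step by step.

Initialize: lr = 1.0
Entering loop: for k in range(4):
After iteration 1: k = 0, lr = 0.5
After iteration 2: k = 1, lr = 0.25
After iteration 3: k = 2, lr = 0.125
After iteration 4: k = 3, lr = 0.0625
Loop ends.

Final answer: 0.0625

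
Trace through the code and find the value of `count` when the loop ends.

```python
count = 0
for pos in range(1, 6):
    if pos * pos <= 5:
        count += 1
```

Let's trace through this code step by step.

Initialize: count = 0
Entering loop: for pos in range(1, 6):
After iteration 1: pos = 1, count = 1
After iteration 2: pos = 2, count = 2
After iteration 3: pos = 3, count = 2
After iteration 4: pos = 4, count = 2
After iteration 5: pos = 5, count = 2
Loop ends.

Final answer: 2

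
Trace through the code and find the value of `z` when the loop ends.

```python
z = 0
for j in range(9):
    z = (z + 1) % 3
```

Let's trace through this code step by step.

Initialize: z = 0
Entering loop: for j in range(9):
After iteration 1: j = 0, z = 1
After iteration 2: j = 1, z = 2
After iteration 3: j = 2, z = 0
After iteration 4: j = 3, z = 1
After iteration 5: j = 4, z = 2
After iteration 6: j = 5, z = 0
After iteration 7: j = 6, z = 1
After iteration 8: j = 7, z = 2
After iteration 9: j = 8, z = 0
Loop ends.

Final answer: 0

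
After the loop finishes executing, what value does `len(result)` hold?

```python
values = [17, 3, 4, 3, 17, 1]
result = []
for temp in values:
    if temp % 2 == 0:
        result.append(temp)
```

Let's trace through this code step by step.

Initialize: values = [17, 3, 4, 3, 17, 1]
Initialize: result = []
Entering loop: for temp in values:
After iteration 1: temp = 17, result = []
After iteration 2: temp = 3, result = []
After iteration 3: temp = 4, result = [4]
After iteration 4: temp = 3, result = [4]
After iteration 5: temp = 17, result = [4]
After iteration 6: temp = 1, result = [4]
Loop ends.
len(result) = 1

Final answer: 1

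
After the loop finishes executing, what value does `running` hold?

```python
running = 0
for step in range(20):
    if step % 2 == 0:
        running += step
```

Let's trace through this code step by step.

Initialize: running = 0
Entering loop: for step in range(20):
After iteration 1: step = 0, running = 0
After iteration 2: step = 1, running = 0
After iteration 3: step = 2, running = 2
After iteration 4: step = 3, running = 2
After iteration 5: step = 4, running = 6
After iteration 6: step = 5, running = 6
After iteration 7: step = 6, running = 12
After iteration 8: step = 7, running = 12
After iteration 9: step = 8, running = 20
After iteration 10: step = 9, running = 20
After iteration 11: step = 10, running = 30
After iteration 12: step = 11, running = 30
After iteration 13: step = 12, running = 42
After iteration 14: step = 13, running = 42
After iteration 15: step = 14, running = 56
After iteration 16: step = 15, running = 56
After iteration 17: step = 16, running = 72
After iteration 18: step = 17, running = 72
After iteration 19: step = 18, running = 90
After iteration 20: step = 19, running = 90
Loop ends.

Final answer: 90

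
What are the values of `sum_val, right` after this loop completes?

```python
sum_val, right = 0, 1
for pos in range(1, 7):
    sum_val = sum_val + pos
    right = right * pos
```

Let's trace through this code step by step.

Initialize: sum_val = 0
Initialize: right = 1
Entering loop: for pos in range(1, 7):
After iteration 1: pos = 1, sum_val = 1, right = 1
After iteration 2: pos = 2, sum_val = 3, right = 2
After iteration 3: pos = 3, sum_val = 6, right = 6
After iteration 4: pos = 4, sum_val = 10, right = 24
After iteration 5: pos = 5, sum_val = 15, right = 120
After iteration 6: pos = 6, sum_val = 21, right = 720
Loop ends.

Final answer: 21, 720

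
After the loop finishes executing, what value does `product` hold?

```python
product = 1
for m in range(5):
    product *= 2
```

Let's trace through this code step by step.

Initialize: product = 1
Entering loop: for m in range(5):
After iteration 1: m = 0, product = 2
After iteration 2: m = 1, product = 4
After iteration 3: m = 2, product = 8
After iteration 4: m = 3, product = 16
After iteration 5: m = 4, product = 32
Loop ends.

Final answer: 32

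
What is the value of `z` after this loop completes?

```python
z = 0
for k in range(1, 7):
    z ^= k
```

Let's trace through this code step by step.

Initialize: z = 0
Entering loop: for k in range(1, 7):
After iteration 1: k = 1, z = 1
After iteration 2: k = 2, z = 3
After iteration 3: k = 3, z = 0
After iteration 4: k = 4, z = 4
After iteration 5: k = 5, z = 1
After iteration 6: k = 6, z = 7
Loop ends.

Final answer: 7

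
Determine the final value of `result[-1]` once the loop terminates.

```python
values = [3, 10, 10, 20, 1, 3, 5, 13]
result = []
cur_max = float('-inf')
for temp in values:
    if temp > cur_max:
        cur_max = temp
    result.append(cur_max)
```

Let's trace through this code step by step.

Initialize: values = [3, 10, 10, 20, 1, 3, 5, 13]
Initialize: result = []
Initialize: cur_max = -inf
Entering loop: for temp in values:
After iteration 1: temp = 3, result = [3], cur_max = 3
After iteration 2: temp = 10, result = [3, 10], cur_max = 10
After iteration 3: temp = 10, result = [3, 10, 10], cur_max = 10
After iteration 4: temp = 20, result = [3, 10, 10, 20], cur_max = 20
After iteration 5: temp = 1, result = [3, 10, 10, 20, 20], cur_max = 20
After iteration 6: temp = 3, result = [3, 10, 10, 20, 20, 20], cur_max = 20
After iteration 7: temp = 5, result = [3, 10, 10, 20, 20, 20, 20], cur_max = 20
After iteration 8: temp = 13, result = [3, 10, 10, 20, 20, 20, 20, 20], cur_max = 20
Loop ends.
result[-1] = 20

Final answer: 20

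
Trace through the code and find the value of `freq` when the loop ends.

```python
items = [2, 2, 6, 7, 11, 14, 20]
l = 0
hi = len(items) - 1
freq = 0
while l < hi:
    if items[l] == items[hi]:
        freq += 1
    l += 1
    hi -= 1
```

Let's trace through this code step by step.

Initialize: items = [2, 2, 6, 7, 11, 14, 20]
Initialize: l = 0
Initialize: hi = 6
Initialize: freq = 0
Entering loop: while l < hi:
After iteration 1: l = 1, hi = 5, freq = 0
After iteration 2: l = 2, hi = 4, freq = 0
After iteration 3: l = 3, hi = 3, freq = 0
Loop ends.

Final answer: 0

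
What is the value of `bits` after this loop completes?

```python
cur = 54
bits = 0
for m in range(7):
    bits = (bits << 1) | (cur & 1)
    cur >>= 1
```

Let's trace through this code step by step.

Initialize: cur = 54
Initialize: bits = 0
Entering loop: for m in range(7):
After iteration 1: m = 0, cur = 27, bits = 0
After iteration 2: m = 1, cur = 13, bits = 1
After iteration 3: m = 2, cur = 6, bits = 3
After iteration 4: m = 3, cur = 3, bits = 6
After iteration 5: m = 4, cur = 1, bits = 13
After iteration 6: m = 5, cur = 0, bits = 27
After iteration 7: m = 6, cur = 0, bits = 54
Loop ends.

Final answer: 54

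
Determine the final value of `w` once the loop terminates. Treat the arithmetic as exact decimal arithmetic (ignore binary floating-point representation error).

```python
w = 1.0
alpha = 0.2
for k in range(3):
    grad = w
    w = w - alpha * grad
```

Let's trace through this code step by step.

Initialize: w = 1.0
Initialize: alpha = 0.2
Entering loop: for k in range(3):
After iteration 1: k = 0, w = 0.8, grad = 1.0
After iteration 2: k = 1, w = 0.64, grad = 0.8
After iteration 3: k = 2, w = 0.512, grad = 0.64
Loop ends.

Final answer: 0.512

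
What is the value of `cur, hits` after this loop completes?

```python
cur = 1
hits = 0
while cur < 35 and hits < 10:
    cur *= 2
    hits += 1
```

Let's trace through this code step by step.

Initialize: cur = 1
Initialize: hits = 0
Entering loop: while cur < 35 and hits < 10:
After iteration 1: cur = 2, hits = 1
After iteration 2: cur = 4, hits = 2
After iteration 3: cur = 8, hits = 3
After iteration 4: cur = 16, hits = 4
After iteration 5: cur = 32, hits = 5
After iteration 6: cur = 64, hits = 6
Loop ends.

Final answer: 64, 6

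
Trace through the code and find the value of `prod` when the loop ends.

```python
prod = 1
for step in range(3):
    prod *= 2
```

Let's trace through this code step by step.

Initialize: prod = 1
Entering loop: for step in range(3):
After iteration 1: step = 0, prod = 2
After iteration 2: step = 1, prod = 4
After iteration 3: step = 2, prod = 8
Loop ends.

Final answer: 8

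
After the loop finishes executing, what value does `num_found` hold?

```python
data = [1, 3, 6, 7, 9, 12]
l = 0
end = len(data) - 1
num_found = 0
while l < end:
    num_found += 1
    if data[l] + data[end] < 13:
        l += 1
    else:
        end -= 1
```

Let's trace through this code step by step.

Initialize: data = [1, 3, 6, 7, 9, 12]
Initialize: l = 0
Initialize: end = 5
Initialize: num_found = 0
Entering loop: while l < end:
After iteration 1: l = 0, end = 4, num_found = 1
After iteration 2: l = 1, end = 4, num_found = 2
After iteration 3: l = 2, end = 4, num_found = 3
After iteration 4: l = 2, end = 3, num_found = 4
After iteration 5: l = 2, end = 2, num_found = 5
Loop ends.

Final answer: 5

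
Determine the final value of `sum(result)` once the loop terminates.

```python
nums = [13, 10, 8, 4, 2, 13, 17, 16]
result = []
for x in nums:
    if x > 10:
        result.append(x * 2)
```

Let's trace through this code step by step.

Initialize: nums = [13, 10, 8, 4, 2, 13, 17, 16]
Initialize: result = []
Entering loop: for x in nums:
After iteration 1: x = 13, result = [26]
After iteration 2: x = 10, result = [26]
After iteration 3: x = 8, result = [26]
After iteration 4: x = 4, result = [26]
After iteration 5: x = 2, result = [26]
After iteration 6: x = 13, result = [26, 26]
After iteration 7: x = 17, result = [26, 26, 34]
After iteration 8: x = 16, result = [26, 26, 34, 32]
Loop ends.
sum(result) = 118

Final answer: 118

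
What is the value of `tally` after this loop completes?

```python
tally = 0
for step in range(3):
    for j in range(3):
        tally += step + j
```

Let's trace through this code step by step.

Initialize: tally = 0
Entering loop: for step in range(3):
After iteration 1: step = 0, tally = 3
After iteration 2: step = 1, tally = 9
After iteration 3: step = 2, tally = 18
Loop ends.

Final answer: 18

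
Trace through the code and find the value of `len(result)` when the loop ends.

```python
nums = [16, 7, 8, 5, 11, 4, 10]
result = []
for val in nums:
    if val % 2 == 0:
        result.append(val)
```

Let's trace through this code step by step.

Initialize: nums = [16, 7, 8, 5, 11, 4, 10]
Initialize: result = []
Entering loop: for val in nums:
After iteration 1: val = 16, result = [16]
After iteration 2: val = 7, result = [16]
After iteration 3: val = 8, result = [16, 8]
After iteration 4: val = 5, result = [16, 8]
After iteration 5: val = 11, result = [16, 8]
After iteration 6: val = 4, result = [16, 8, 4]
After iteration 7: val = 10, result = [16, 8, 4, 10]
Loop ends.
len(result) = 4

Final answer: 4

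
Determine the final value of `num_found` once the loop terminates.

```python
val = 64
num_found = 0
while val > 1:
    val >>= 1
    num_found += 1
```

Let's trace through this code step by step.

Initialize: val = 64
Initialize: num_found = 0
Entering loop: while val > 1:
After iteration 1: val = 32, num_found = 1
After iteration 2: val = 16, num_found = 2
After iteration 3: val = 8, num_found = 3
After iteration 4: val = 4, num_found = 4
After iteration 5: val = 2, num_found = 5
After iteration 6: val = 1, num_found = 6
Loop ends.

Final answer: 6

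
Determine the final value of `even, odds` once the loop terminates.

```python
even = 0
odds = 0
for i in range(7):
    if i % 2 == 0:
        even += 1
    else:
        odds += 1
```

Let's trace through this code step by step.

Initialize: even = 0
Initialize: odds = 0
Entering loop: for i in range(7):
After iteration 1: i = 0, even = 1, odds = 0
After iteration 2: i = 1, even = 1, odds = 1
After iteration 3: i = 2, even = 2, odds = 1
After iteration 4: i = 3, even = 2, odds = 2
After iteration 5: i = 4, even = 3, odds = 2
After iteration 6: i = 5, even = 3, odds = 3
After iteration 7: i = 6, even = 4, odds = 3
Loop ends.

Final answer: 4, 3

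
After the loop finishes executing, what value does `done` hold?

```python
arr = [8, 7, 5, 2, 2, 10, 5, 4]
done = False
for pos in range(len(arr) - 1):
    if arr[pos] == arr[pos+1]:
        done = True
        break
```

Let's trace through this code step by step.

Initialize: arr = [8, 7, 5, 2, 2, 10, 5, 4]
Initialize: done = False
Entering loop: for pos in range(len(arr) - 1):
After iteration 1: pos = 0, done = False
After iteration 2: pos = 1, done = False
After iteration 3: pos = 2, done = False
After iteration 4: pos = 3, done = True
Loop ends.

Final answer: True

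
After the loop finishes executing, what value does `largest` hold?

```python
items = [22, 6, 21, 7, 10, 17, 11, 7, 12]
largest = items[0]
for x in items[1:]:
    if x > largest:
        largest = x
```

Let's trace through this code step by step.

Initialize: items = [22, 6, 21, 7, 10, 17, 11, 7, 12]
Initialize: largest = 22
Entering loop: for x in items[1:]:
After iteration 1: x = 6, largest = 22
After iteration 2: x = 21, largest = 22
After iteration 3: x = 7, largest = 22
After iteration 4: x = 10, largest = 22
After iteration 5: x = 17, largest = 22
After iteration 6: x = 11, largest = 22
After iteration 7: x = 7, largest = 22
After iteration 8: x = 12, largest = 22
Loop ends.

Final answer: 22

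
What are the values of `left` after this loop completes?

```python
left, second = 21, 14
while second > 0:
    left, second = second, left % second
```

Let's trace through this code step by step.

Initialize: left = 21
Initialize: second = 14
Entering loop: while second > 0:
After iteration 1: left = 14, second = 7
After iteration 2: left = 7, second = 0
Loop ends.

Final answer: 7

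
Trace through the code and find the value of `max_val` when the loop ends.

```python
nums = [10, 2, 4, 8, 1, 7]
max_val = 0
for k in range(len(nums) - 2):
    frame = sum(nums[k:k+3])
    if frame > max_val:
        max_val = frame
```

Let's trace through this code step by step.

Initialize: nums = [10, 2, 4, 8, 1, 7]
Initialize: max_val = 0
Entering loop: for k in range(len(nums) - 2):
After iteration 1: k = 0, max_val = 16, frame = 16
After iteration 2: k = 1, max_val = 16, frame = 14
After iteration 3: k = 2, max_val = 16, frame = 13
After iteration 4: k = 3, max_val = 16, frame = 16
Loop ends.

Final answer: 16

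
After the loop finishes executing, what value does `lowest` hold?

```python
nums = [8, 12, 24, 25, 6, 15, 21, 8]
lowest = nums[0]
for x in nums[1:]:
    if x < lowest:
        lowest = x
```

Let's trace through this code step by step.

Initialize: nums = [8, 12, 24, 25, 6, 15, 21, 8]
Initialize: lowest = 8
Entering loop: for x in nums[1:]:
After iteration 1: x = 12, lowest = 8
After iteration 2: x = 24, lowest = 8
After iteration 3: x = 25, lowest = 8
After iteration 4: x = 6, lowest = 6
After iteration 5: x = 15, lowest = 6
After iteration 6: x = 21, lowest = 6
After iteration 7: x = 8, lowest = 6
Loop ends.

Final answer: 6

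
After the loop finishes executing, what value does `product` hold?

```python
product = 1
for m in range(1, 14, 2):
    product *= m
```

Let's trace through this code step by step.

Initialize: product = 1
Entering loop: for m in range(1, 14, 2):
After iteration 1: m = 1, product = 1
After iteration 2: m = 3, product = 3
After iteration 3: m = 5, product = 15
After iteration 4: m = 7, product = 105
After iteration 5: m = 9, product = 945
After iteration 6: m = 11, product = 10395
After iteration 7: m = 13, product = 135135
Loop ends.

Final answer: 135135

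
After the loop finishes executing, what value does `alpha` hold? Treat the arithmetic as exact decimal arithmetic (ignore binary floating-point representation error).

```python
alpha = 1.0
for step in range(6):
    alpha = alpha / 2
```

Let's trace through this code step by step.

Initialize: alpha = 1.0
Entering loop: for step in range(6):
After iteration 1: step = 0, alpha = 0.5
After iteration 2: step = 1, alpha = 0.25
After iteration 3: step = 2, alpha = 0.125
After iteration 4: step = 3, alpha = 0.0625
After iteration 5: step = 4, alpha = 0.03125
After iteration 6: step = 5, alpha = 0.015625
Loop ends.

Final answer: 0.015625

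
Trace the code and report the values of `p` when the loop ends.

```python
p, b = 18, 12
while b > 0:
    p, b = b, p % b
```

Let's trace through this code step by step.

Initialize: p = 18
Initialize: b = 12
Entering loop: while b > 0:
After iteration 1: p = 12, b = 6
After iteration 2: p = 6, b = 0
Loop ends.

Final answer: 6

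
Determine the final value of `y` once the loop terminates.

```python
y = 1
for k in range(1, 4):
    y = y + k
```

Let's trace through this code step by step.

Initialize: y = 1
Entering loop: for k in range(1, 4):
After iteration 1: k = 1, y = 2
After iteration 2: k = 2, y = 4
After iteration 3: k = 3, y = 7
Loop ends.

Final answer: 7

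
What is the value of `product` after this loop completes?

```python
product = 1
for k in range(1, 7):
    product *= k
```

Let's trace through this code step by step.

Initialize: product = 1
Entering loop: for k in range(1, 7):
After iteration 1: k = 1, product = 1
After iteration 2: k = 2, product = 2
After iteration 3: k = 3, product = 6
After iteration 4: k = 4, product = 24
After iteration 5: k = 5, product = 120
After iteration 6: k = 6, product = 720
Loop ends.

Final answer: 720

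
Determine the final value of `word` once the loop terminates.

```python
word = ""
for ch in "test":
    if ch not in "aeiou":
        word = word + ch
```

Let's trace through this code step by step.

Initialize: word = ''
Entering loop: for ch in "test":
After iteration 1: ch = 't', word = 't'
After iteration 2: ch = 'e', word = 't'
After iteration 3: ch = 's', word = 'ts'
After iteration 4: ch = 't', word = 'tst'
Loop ends.

Final answer: 'tst'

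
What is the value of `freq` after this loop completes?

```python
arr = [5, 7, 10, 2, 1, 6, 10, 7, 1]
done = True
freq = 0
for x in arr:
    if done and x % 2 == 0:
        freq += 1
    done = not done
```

Let's trace through this code step by step.

Initialize: arr = [5, 7, 10, 2, 1, 6, 10, 7, 1]
Initialize: done = True
Initialize: freq = 0
Entering loop: for x in arr:
After iteration 1: x = 5, done = False, freq = 0
After iteration 2: x = 7, done = True, freq = 0
After iteration 3: x = 10, done = False, freq = 1
After iteration 4: x = 2, done = True, freq = 1
After iteration 5: x = 1, done = False, freq = 1
After iteration 6: x = 6, done = True, freq = 1
After iteration 7: x = 10, done = False, freq = 2
After iteration 8: x = 7, done = True, freq = 2
After iteration 9: x = 1, done = False, freq = 2
Loop ends.

Final answer: 2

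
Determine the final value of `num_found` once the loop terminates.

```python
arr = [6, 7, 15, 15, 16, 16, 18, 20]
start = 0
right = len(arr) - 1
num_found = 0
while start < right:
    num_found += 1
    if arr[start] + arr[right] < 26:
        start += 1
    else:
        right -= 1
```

Let's trace through this code step by step.

Initialize: arr = [6, 7, 15, 15, 16, 16, 18, 20]
Initialize: start = 0
Initialize: right = 7
Initialize: num_found = 0
Entering loop: while start < right:
After iteration 1: start = 0, right = 6, num_found = 1
After iteration 2: start = 1, right = 6, num_found = 2
After iteration 3: start = 2, right = 6, num_found = 3
After iteration 4: start = 2, right = 5, num_found = 4
After iteration 5: start = 2, right = 4, num_found = 5
After iteration 6: start = 2, right = 3, num_found = 6
After iteration 7: start = 2, right = 2, num_found = 7
Loop ends.

Final answer: 7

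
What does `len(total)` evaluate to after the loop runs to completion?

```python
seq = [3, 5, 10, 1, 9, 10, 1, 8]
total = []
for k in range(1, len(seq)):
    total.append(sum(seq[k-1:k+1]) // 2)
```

Let's trace through this code step by step.

Initialize: seq = [3, 5, 10, 1, 9, 10, 1, 8]
Initialize: total = []
Entering loop: for k in range(1, len(seq)):
After iteration 1: k = 1, total = [4]
After iteration 2: k = 2, total = [4, 7]
After iteration 3: k = 3, total = [4, 7, 5]
After iteration 4: k = 4, total = [4, 7, 5, 5]
After iteration 5: k = 5, total = [4, 7, 5, 5, 9]
After iteration 6: k = 6, total = [4, 7, 5, 5, 9, 5]
After iteration 7: k = 7, total = [4, 7, 5, 5, 9, 5, 4]
Loop ends.
len(total) = 7

Final answer: 7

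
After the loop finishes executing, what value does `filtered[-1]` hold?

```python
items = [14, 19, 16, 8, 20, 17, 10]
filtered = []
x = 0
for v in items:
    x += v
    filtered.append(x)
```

Let's trace through this code step by step.

Initialize: items = [14, 19, 16, 8, 20, 17, 10]
Initialize: filtered = []
Initialize: x = 0
Entering loop: for v in items:
After iteration 1: v = 14, filtered = [14], x = 14
After iteration 2: v = 19, filtered = [14, 33], x = 33
After iteration 3: v = 16, filtered = [14, 33, 49], x = 49
After iteration 4: v = 8, filtered = [14, 33, 49, 57], x = 57
After iteration 5: v = 20, filtered = [14, 33, 49, 57, 77], x = 77
After iteration 6: v = 17, filtered = [14, 33, 49, 57, 77, 94], x = 94
After iteration 7: v = 10, filtered = [14, 33, 49, 57, 77, 94, 104], x = 104
Loop ends.
filtered[-1] = 104

Final answer: 104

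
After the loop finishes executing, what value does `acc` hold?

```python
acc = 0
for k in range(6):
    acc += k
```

Let's trace through this code step by step.

Initialize: acc = 0
Entering loop: for k in range(6):
After iteration 1: k = 0, acc = 0
After iteration 2: k = 1, acc = 1
After iteration 3: k = 2, acc = 3
After iteration 4: k = 3, acc = 6
After iteration 5: k = 4, acc = 10
After iteration 6: k = 5, acc = 15
Loop ends.

Final answer: 15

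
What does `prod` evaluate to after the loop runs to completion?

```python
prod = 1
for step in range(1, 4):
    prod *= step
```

Let's trace through this code step by step.

Initialize: prod = 1
Entering loop: for step in range(1, 4):
After iteration 1: step = 1, prod = 1
After iteration 2: step = 2, prod = 2
After iteration 3: step = 3, prod = 6
Loop ends.

Final answer: 6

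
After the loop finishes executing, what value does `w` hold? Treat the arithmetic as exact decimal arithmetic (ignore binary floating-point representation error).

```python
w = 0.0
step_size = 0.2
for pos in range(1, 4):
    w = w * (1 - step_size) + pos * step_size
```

Let's trace through this code step by step.

Initialize: w = 0.0
Initialize: step_size = 0.2
Entering loop: for pos in range(1, 4):
After iteration 1: pos = 1, w = 0.2
After iteration 2: pos = 2, w = 0.56
After iteration 3: pos = 3, w = 1.048
Loop ends.

Final answer: 1.048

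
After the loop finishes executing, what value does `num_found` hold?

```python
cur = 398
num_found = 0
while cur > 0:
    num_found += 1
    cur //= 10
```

Let's trace through this code step by step.

Initialize: cur = 398
Initialize: num_found = 0
Entering loop: while cur > 0:
After iteration 1: cur = 39, num_found = 1
After iteration 2: cur = 3, num_found = 2
After iteration 3: cur = 0, num_found = 3
Loop ends.

Final answer: 3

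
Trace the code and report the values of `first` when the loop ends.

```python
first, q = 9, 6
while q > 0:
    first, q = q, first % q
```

Let's trace through this code step by step.

Initialize: first = 9
Initialize: q = 6
Entering loop: while q > 0:
After iteration 1: first = 6, q = 3
After iteration 2: first = 3, q = 0
Loop ends.

Final answer: 3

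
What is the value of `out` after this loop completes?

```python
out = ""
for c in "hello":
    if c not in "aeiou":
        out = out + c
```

Let's trace through this code step by step.

Initialize: out = ''
Entering loop: for c in "hello":
After iteration 1: c = 'h', out = 'h'
After iteration 2: c = 'e', out = 'h'
After iteration 3: c = 'l', out = 'hl'
After iteration 4: c = 'l', out = 'hll'
After iteration 5: c = 'o', out = 'hll'
Loop ends.

Final answer: 'hll'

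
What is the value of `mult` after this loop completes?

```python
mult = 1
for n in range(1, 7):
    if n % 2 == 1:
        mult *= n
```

Let's trace through this code step by step.

Initialize: mult = 1
Entering loop: for n in range(1, 7):
After iteration 1: n = 1, mult = 1
After iteration 2: n = 2, mult = 1
After iteration 3: n = 3, mult = 3
After iteration 4: n = 4, mult = 3
After iteration 5: n = 5, mult = 15
After iteration 6: n = 6, mult = 15
Loop ends.

Final answer: 15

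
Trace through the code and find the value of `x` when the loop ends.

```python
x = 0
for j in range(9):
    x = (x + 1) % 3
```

Let's trace through this code step by step.

Initialize: x = 0
Entering loop: for j in range(9):
After iteration 1: j = 0, x = 1
After iteration 2: j = 1, x = 2
After iteration 3: j = 2, x = 0
After iteration 4: j = 3, x = 1
After iteration 5: j = 4, x = 2
After iteration 6: j = 5, x = 0
After iteration 7: j = 6, x = 1
After iteration 8: j = 7, x = 2
After iteration 9: j = 8, x = 0
Loop ends.

Final answer: 0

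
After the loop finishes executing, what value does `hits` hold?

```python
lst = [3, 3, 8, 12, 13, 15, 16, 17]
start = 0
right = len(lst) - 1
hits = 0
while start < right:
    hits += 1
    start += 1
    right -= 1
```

Let's trace through this code step by step.

Initialize: lst = [3, 3, 8, 12, 13, 15, 16, 17]
Initialize: start = 0
Initialize: right = 7
Initialize: hits = 0
Entering loop: while start < right:
After iteration 1: start = 1, right = 6, hits = 1
After iteration 2: start = 2, right = 5, hits = 2
After iteration 3: start = 3, right = 4, hits = 3
After iteration 4: start = 4, right = 3, hits = 4
Loop ends.

Final answer: 4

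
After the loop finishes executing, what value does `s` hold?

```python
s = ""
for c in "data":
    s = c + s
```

Let's trace through this code step by step.

Initialize: s = ''
Entering loop: for c in "data":
After iteration 1: c = 'd', s = 'd'
After iteration 2: c = 'a', s = 'ad'
After iteration 3: c = 't', s = 'tad'
After iteration 4: c = 'a', s = 'atad'
Loop ends.

Final answer: 'atad'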